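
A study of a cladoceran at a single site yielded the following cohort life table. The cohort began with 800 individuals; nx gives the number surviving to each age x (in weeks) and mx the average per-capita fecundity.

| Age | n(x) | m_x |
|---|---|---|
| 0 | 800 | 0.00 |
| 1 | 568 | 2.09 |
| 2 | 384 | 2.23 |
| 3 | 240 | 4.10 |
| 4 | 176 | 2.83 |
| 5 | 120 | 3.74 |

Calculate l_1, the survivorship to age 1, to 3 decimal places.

0.710

l_1 = n_1/n_0 = 568/800 = 0.71 → 0.710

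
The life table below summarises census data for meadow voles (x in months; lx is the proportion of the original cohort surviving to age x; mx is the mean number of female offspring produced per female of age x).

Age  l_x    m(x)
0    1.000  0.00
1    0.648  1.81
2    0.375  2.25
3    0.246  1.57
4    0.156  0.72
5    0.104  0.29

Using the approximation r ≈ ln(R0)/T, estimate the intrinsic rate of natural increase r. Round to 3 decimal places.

0.515

R0 = Σ lx·mx = 0 + 1.17288 + 0.84375 + 0.38622 + 0.11232 + 0.03016 = 2.54533
Σ x·lx·mx = 4.61912; T = 4.61912/2.54533 = 1.81474…
r ≈ ln(R0)/T = ln(2.54533)/1.81474… = 0.51482… → 0.515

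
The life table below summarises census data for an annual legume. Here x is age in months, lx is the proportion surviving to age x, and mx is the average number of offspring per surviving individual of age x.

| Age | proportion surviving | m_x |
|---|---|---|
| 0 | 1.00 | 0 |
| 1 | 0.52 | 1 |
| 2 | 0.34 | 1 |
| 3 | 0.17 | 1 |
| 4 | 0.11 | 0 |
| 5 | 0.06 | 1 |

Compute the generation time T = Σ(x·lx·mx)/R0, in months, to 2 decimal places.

lx·mx: 0, 0.52, 0.34, 0.17, 0, 0.06 → R0 = 1.09
x·lx·mx: 0, 0.52, 0.68, 0.51, 0, 0.3 → Σ = 2.01
T = 2.01 / 1.09 = 1.844037… → 1.84

1.84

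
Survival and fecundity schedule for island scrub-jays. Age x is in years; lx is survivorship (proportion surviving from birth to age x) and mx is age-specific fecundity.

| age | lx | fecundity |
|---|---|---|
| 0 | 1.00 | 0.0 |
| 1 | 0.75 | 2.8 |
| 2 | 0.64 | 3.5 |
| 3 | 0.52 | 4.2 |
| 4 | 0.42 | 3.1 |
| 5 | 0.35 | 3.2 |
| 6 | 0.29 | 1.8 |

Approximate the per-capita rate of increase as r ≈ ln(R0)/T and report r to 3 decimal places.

R0 = Σ lx·mx = 0 + 2.1 + 2.24 + 2.184 + 1.302 + 1.12 + 0.522 = 9.468
Σ x·lx·mx = 27.072; T = 27.072/9.468 = 2.85932…
r ≈ ln(R0)/T = ln(9.468)/2.85932… = 0.78617… → 0.786

0.786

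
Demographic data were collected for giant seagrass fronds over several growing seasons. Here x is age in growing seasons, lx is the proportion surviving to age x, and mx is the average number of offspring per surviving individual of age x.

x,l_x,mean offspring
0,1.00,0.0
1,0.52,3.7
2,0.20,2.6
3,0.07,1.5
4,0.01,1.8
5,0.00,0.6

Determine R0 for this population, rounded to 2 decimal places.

lx·mx by age: 0, 1.924, 0.52, 0.105, 0.018, 0
R0 = Σ lx·mx = 2.567 → 2.57

2.57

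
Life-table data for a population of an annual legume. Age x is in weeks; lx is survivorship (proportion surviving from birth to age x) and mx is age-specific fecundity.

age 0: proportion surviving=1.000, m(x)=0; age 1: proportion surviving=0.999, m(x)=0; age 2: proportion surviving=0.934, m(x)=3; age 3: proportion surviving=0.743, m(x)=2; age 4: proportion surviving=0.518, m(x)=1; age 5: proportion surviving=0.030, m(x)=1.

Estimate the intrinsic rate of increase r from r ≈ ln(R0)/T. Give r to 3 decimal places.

0.620

R0 = Σ lx·mx = 0 + 0 + 2.802 + 1.486 + 0.518 + 0.03 = 4.836
Σ x·lx·mx = 12.284; T = 12.284/4.836 = 2.54012…
r ≈ ln(R0)/T = ln(4.836)/2.54012… = 0.62048… → 0.620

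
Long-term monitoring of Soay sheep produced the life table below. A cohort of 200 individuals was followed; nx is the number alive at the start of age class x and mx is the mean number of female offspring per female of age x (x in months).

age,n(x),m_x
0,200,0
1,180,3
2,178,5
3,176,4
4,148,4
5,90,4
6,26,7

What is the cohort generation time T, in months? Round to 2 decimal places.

lx = nx/n0 = nx/200: 1, 0.9, 0.89, 0.88, 0.74, 0.45, 0.13
lx·mx: 0, 2.7, 4.45, 3.52, 2.96, 1.8, 0.91 → R0 = 16.34
x·lx·mx: 0, 2.7, 8.9, 10.56, 11.84, 9, 5.46 → Σ = 48.46
T = 48.46 / 16.34 = 2.965728… → 2.97

2.97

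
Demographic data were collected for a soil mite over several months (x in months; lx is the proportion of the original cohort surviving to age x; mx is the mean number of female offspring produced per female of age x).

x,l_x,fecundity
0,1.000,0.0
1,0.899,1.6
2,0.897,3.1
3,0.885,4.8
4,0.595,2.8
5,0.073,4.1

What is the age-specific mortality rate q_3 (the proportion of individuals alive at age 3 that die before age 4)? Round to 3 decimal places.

0.328

q_3 = (l_3 − l_4) / l_3 = (0.885 − 0.595) / 0.885
     = 0.29 / 0.885 = 0.327684… → 0.328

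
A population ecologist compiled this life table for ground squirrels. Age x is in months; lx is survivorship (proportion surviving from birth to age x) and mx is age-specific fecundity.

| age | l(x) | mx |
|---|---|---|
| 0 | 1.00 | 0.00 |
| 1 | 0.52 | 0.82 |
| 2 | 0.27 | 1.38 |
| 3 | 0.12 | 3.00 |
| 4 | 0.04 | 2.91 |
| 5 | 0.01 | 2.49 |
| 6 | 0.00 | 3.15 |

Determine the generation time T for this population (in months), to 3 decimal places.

lx·mx: 0, 0.4264, 0.3726, 0.36, 0.1164, 0.0249, 0 → R0 = 1.3003
x·lx·mx: 0, 0.4264, 0.7452, 1.08, 0.4656, 0.1245, 0 → Σ = 2.8417
T = 2.8417 / 1.3003 = 2.185419… → 2.185

2.185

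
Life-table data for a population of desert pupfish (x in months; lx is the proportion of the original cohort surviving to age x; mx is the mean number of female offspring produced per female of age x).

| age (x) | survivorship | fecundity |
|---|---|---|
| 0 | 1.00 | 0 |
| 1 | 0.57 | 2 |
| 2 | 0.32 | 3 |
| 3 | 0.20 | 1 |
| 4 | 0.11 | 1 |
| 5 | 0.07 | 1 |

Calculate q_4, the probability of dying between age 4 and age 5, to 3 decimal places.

0.364

q_4 = (l_4 − l_5) / l_4 = (0.11 − 0.07) / 0.11
     = 0.04 / 0.11 = 0.363636… → 0.364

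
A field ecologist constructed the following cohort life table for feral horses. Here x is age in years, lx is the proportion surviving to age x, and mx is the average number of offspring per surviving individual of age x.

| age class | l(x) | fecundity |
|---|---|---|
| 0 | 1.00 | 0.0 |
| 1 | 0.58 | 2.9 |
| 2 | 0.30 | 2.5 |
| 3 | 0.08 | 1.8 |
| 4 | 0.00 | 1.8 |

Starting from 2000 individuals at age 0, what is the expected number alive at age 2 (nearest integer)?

Expected survivors = N0 · l_2 = 2000 × 0.30 = 600 → 600

600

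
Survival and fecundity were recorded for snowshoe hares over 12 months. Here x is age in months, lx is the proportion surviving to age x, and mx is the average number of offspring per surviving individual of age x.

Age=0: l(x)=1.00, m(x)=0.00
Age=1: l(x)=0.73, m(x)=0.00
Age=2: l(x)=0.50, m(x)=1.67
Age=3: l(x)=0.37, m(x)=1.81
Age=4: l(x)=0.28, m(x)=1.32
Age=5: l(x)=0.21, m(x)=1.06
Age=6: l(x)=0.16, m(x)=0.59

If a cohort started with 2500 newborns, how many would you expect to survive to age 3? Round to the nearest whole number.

Expected survivors = N0 · l_3 = 2500 × 0.37 = 925 → 925

925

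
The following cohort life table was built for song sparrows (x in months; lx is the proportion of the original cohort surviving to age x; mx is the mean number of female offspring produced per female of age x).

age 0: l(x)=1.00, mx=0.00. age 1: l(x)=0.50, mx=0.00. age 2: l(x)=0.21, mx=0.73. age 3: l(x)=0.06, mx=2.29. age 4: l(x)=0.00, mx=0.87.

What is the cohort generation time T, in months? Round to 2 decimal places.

lx·mx: 0, 0, 0.1533, 0.1374, 0 → R0 = 0.2907
x·lx·mx: 0, 0, 0.3066, 0.4122, 0 → Σ = 0.7188
T = 0.7188 / 0.2907 = 2.472652… → 2.47

2.47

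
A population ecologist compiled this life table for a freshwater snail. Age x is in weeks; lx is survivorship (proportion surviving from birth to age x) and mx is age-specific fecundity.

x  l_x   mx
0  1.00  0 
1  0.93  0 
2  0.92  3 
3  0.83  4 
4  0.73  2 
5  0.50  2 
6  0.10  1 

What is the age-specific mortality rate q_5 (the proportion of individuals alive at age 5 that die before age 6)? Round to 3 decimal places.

0.800

q_5 = (l_5 − l_6) / l_5 = (0.5 − 0.1) / 0.5
     = 0.4 / 0.5 = 0.8 → 0.800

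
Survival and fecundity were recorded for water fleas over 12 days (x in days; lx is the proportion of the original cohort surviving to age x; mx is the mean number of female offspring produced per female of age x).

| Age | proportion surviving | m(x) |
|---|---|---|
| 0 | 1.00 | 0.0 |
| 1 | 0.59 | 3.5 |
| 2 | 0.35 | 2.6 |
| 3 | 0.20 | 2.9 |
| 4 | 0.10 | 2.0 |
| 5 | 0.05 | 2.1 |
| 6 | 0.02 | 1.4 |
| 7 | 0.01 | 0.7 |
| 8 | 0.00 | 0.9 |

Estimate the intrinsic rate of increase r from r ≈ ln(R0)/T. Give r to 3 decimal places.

R0 = Σ lx·mx = 0 + 2.065 + 0.91 + 0.58 + 0.2 + 0.105 + 0.028 + 0.007 + 0 = 3.895
Σ x·lx·mx = 7.167; T = 7.167/3.895 = 1.84005…
r ≈ ln(R0)/T = ln(3.895)/1.84005… = 0.73894… → 0.739

0.739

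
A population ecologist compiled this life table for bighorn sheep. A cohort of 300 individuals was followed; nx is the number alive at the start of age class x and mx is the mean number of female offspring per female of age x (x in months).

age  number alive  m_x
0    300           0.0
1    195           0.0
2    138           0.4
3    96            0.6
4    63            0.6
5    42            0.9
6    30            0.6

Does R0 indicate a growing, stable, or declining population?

declining

lx = nx/n0 = nx/300: 1, 0.65, 0.46, 0.32, 0.21, 0.14, 0.1
R0 = Σ lx·mx = 0 + 0 + 0.184 + 0.192 + 0.126 + 0.126 + 0.06 = 0.688
R0 < 1, so the population is declining.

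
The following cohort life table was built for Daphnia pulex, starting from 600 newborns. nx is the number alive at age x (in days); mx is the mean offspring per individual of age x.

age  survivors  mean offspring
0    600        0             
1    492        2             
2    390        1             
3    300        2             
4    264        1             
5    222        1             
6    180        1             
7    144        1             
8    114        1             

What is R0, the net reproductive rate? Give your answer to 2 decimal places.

4.83

lx = nx/n0 = nx/600: 1, 0.82, 0.65, 0.5, 0.44, 0.37, 0.3, 0.24, 0.19
lx·mx by age: 0, 1.64, 0.65, 1, 0.44, 0.37, 0.3, 0.24, 0.19
R0 = Σ lx·mx = 4.83 → 4.83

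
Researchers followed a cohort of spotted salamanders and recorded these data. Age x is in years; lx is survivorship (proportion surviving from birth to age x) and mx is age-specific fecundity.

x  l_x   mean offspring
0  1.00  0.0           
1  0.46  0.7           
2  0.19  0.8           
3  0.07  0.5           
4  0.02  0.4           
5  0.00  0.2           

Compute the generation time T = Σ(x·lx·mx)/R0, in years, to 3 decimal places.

1.476

lx·mx: 0, 0.322, 0.152, 0.035, 0.008, 0 → R0 = 0.517
x·lx·mx: 0, 0.322, 0.304, 0.105, 0.032, 0 → Σ = 0.763
T = 0.763 / 0.517 = 1.475822… → 1.476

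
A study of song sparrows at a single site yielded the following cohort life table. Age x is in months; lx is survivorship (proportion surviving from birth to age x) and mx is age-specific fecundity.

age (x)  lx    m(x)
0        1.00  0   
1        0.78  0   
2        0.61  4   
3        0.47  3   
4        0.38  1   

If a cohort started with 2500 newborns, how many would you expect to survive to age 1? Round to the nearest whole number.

1950

Expected survivors = N0 · l_1 = 2500 × 0.78 = 1950 → 1950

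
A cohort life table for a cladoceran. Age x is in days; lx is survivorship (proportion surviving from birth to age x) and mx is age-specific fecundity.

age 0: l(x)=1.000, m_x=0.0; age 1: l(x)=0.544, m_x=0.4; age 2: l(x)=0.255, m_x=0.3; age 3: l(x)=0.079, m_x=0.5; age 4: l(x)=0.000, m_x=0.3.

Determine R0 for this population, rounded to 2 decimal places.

lx·mx by age: 0, 0.2176, 0.0765, 0.0395, 0
R0 = Σ lx·mx = 0.3336 → 0.33

0.33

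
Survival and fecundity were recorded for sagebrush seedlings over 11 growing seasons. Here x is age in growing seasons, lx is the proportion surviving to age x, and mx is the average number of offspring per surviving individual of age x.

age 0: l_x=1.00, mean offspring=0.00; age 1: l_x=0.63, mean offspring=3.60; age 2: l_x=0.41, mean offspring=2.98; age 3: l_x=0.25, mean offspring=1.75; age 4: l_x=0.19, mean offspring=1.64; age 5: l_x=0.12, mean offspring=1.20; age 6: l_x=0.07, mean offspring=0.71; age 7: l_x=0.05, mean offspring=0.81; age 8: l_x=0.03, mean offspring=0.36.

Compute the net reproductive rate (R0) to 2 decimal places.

4.48

lx·mx by age: 0, 2.268, 1.2218, 0.4375, 0.3116, 0.144, 0.0497, 0.0405, 0.0108
R0 = Σ lx·mx = 4.4839 → 4.48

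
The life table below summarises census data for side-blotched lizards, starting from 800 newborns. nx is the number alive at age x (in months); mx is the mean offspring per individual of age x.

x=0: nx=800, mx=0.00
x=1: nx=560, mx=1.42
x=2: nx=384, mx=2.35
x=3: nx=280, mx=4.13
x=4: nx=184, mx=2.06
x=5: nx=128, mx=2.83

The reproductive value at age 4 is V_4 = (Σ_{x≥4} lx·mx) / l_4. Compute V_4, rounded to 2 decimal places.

4.03

lx = nx/n0 = nx/800: 1, 0.7, 0.48, 0.35, 0.23, 0.16
lx·mx for x ≥ 4: 0.4738, 0.4528 → sum = 0.9266
V_4 = 0.9266 / l_4 = 0.9266 / 0.23 = 4.028696… → 4.03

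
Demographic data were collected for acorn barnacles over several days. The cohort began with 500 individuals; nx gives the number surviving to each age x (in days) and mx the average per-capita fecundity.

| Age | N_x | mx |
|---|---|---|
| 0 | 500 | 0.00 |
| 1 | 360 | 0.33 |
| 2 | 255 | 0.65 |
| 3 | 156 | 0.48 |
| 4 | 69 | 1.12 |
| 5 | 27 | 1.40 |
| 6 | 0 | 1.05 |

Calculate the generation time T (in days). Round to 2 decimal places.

lx = nx/n0 = nx/500: 1, 0.72, 0.51, 0.312, 0.138, 0.054, 0
lx·mx: 0, 0.2376, 0.3315, 0.14976, 0.15456, 0.0756, 0 → R0 = 0.94902
x·lx·mx: 0, 0.2376, 0.663, 0.44928, 0.61824, 0.378, 0 → Σ = 2.34612
T = 2.34612 / 0.94902 = 2.47215… → 2.47

2.47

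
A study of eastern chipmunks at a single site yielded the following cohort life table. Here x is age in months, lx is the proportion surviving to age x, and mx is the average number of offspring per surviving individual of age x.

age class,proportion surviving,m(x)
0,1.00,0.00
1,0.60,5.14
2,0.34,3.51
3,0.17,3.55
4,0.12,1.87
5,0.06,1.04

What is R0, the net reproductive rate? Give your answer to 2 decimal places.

lx·mx by age: 0, 3.084, 1.1934, 0.6035, 0.2244, 0.0624
R0 = Σ lx·mx = 5.1677 → 5.17

5.17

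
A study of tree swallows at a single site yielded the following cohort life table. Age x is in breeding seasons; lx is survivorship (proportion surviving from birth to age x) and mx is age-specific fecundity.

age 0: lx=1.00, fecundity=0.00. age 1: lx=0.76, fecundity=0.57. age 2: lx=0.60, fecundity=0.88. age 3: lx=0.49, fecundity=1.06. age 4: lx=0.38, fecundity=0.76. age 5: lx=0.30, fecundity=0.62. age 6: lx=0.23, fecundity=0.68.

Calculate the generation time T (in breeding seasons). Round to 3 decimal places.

lx·mx: 0, 0.4332, 0.528, 0.5194, 0.2888, 0.186, 0.1564 → R0 = 2.1118
x·lx·mx: 0, 0.4332, 1.056, 1.5582, 1.1552, 0.93, 0.9384 → Σ = 6.071
T = 6.071 / 2.1118 = 2.874799… → 2.875

2.875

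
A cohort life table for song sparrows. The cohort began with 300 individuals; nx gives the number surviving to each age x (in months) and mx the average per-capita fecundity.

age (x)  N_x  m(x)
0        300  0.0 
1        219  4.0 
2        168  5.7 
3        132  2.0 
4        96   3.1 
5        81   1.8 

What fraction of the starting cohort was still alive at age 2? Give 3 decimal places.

0.560

l_2 = n_2/n_0 = 168/300 = 0.56 → 0.560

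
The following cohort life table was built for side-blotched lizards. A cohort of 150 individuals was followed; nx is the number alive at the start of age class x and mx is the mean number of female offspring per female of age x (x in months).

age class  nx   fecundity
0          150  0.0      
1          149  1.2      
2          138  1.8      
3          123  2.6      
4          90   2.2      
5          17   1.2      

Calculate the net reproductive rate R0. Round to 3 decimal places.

6.436

lx = nx/n0 = nx/150: 1, 0.99333…, 0.92, 0.82, 0.6, 0.11333…
lx·mx by age: 0, 1.192…, 1.656, 2.132, 1.32, 0.136…
R0 = Σ lx·mx = 6.436… → 6.436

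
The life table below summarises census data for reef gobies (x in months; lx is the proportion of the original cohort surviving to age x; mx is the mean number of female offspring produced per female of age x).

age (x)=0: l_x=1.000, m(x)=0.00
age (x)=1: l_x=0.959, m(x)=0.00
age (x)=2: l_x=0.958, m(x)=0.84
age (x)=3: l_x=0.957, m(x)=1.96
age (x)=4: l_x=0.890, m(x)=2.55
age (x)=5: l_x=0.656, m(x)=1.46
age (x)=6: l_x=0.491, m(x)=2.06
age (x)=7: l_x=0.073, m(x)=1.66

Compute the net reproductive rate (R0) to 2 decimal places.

lx·mx by age: 0, 0, 0.80472, 1.87572, 2.2695, 0.95776, 1.01146, 0.12118
R0 = Σ lx·mx = 7.04034 → 7.04

7.04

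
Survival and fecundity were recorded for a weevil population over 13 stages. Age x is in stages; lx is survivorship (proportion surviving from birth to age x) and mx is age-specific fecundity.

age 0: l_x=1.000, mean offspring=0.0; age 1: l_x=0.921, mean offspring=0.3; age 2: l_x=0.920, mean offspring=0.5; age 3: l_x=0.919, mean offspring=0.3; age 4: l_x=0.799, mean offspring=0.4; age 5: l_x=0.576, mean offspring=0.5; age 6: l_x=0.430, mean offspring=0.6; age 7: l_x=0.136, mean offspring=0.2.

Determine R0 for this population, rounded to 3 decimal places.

1.905

lx·mx by age: 0, 0.2763, 0.46, 0.2757, 0.3196, 0.288, 0.258, 0.0272
R0 = Σ lx·mx = 1.9048 → 1.905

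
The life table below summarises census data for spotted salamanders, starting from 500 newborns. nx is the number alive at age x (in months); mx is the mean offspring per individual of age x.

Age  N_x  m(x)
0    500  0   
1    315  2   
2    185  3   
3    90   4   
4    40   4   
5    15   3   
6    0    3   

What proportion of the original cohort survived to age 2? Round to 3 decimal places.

l_2 = n_2/n_0 = 185/500 = 0.37 → 0.370

0.370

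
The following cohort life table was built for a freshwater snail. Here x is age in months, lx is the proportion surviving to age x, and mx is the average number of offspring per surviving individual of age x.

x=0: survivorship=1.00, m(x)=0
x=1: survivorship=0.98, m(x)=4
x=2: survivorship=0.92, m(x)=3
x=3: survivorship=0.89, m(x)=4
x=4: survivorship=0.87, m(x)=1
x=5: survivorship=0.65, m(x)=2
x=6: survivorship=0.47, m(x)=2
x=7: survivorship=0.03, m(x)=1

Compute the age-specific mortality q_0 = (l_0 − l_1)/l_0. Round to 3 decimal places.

q_0 = (l_0 − l_1) / l_0 = (1 − 0.98) / 1
     = 0.02 / 1 = 0.02 → 0.020

0.020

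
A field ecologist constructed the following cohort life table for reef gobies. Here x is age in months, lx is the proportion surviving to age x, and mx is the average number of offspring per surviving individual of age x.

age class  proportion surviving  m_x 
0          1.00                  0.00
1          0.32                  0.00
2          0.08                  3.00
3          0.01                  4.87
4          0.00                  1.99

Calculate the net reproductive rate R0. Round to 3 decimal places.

0.289

lx·mx by age: 0, 0, 0.24, 0.0487, 0
R0 = Σ lx·mx = 0.2887 → 0.289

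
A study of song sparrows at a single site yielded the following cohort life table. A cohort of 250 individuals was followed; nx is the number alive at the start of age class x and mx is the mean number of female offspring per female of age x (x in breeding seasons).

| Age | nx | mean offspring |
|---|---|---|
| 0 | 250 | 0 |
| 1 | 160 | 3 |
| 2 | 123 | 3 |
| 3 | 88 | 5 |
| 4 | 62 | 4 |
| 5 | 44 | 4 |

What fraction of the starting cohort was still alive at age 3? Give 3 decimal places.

0.352

l_3 = n_3/n_0 = 88/250 = 0.352 → 0.352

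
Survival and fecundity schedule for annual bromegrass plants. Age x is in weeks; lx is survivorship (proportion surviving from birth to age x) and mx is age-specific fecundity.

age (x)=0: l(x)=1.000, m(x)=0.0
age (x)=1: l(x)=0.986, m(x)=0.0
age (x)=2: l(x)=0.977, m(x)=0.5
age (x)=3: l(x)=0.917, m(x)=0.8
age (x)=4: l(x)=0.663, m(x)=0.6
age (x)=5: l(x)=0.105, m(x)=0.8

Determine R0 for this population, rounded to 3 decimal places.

lx·mx by age: 0, 0, 0.4885, 0.7336, 0.3978, 0.084
R0 = Σ lx·mx = 1.7039 → 1.704

1.704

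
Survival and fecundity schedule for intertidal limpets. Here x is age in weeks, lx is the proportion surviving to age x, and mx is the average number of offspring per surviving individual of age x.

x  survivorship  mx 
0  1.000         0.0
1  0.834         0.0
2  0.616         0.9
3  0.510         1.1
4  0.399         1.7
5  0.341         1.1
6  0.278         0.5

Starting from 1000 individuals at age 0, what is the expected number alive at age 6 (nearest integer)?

278

Expected survivors = N0 · l_6 = 1000 × 0.278 = 278 → 278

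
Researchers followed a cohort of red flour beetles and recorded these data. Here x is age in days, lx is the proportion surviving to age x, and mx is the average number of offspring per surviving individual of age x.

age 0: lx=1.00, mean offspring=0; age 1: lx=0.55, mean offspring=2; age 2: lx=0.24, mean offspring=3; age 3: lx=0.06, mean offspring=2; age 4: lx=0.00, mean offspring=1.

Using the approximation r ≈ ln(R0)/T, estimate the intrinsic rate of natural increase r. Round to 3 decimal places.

0.443

R0 = Σ lx·mx = 0 + 1.1 + 0.72 + 0.12 + 0 = 1.94
Σ x·lx·mx = 2.9; T = 2.9/1.94 = 1.49485…
r ≈ ln(R0)/T = ln(1.94)/1.49485… = 0.44332… → 0.443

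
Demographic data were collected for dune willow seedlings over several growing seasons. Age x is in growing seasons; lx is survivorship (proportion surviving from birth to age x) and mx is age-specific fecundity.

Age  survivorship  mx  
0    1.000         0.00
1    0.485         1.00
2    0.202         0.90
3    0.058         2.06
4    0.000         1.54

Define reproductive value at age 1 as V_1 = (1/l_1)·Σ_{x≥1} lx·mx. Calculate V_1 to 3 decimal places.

lx·mx for x ≥ 1: 0.485, 0.1818, 0.11948, 0 → sum = 0.78628
V_1 = 0.78628 / l_1 = 0.78628 / 0.485 = 1.621196… → 1.621

1.621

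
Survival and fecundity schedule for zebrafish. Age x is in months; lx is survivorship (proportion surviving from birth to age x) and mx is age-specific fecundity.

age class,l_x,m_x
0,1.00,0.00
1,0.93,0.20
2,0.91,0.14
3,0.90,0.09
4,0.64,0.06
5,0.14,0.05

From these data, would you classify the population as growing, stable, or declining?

declining

R0 = Σ lx·mx = 0 + 0.186 + 0.1274 + 0.081 + 0.0384 + 0.007 = 0.4398
R0 < 1, so the population is declining.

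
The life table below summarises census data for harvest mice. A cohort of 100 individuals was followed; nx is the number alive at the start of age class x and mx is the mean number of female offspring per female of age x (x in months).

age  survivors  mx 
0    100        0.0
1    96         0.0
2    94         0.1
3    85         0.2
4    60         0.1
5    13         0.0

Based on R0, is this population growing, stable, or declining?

lx = nx/n0 = nx/100: 1, 0.96, 0.94, 0.85, 0.6, 0.13
R0 = Σ lx·mx = 0 + 0 + 0.094 + 0.17 + 0.06 + 0 = 0.324
R0 < 1, so the population is declining.

declining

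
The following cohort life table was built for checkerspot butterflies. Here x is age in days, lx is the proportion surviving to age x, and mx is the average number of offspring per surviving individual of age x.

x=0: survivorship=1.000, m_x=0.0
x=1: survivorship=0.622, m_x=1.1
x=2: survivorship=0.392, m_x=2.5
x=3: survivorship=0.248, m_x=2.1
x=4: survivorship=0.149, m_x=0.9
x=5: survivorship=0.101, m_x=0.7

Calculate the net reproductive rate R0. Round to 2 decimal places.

2.39

lx·mx by age: 0, 0.6842, 0.98, 0.5208, 0.1341, 0.0707
R0 = Σ lx·mx = 2.3898 → 2.39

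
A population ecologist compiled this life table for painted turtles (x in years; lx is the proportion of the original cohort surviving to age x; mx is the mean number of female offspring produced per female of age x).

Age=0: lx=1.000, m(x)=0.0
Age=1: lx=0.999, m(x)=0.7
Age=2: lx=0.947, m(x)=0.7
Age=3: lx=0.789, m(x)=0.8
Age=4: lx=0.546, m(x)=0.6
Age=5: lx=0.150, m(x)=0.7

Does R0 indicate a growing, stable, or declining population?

R0 = Σ lx·mx = 0 + 0.6993 + 0.6629 + 0.6312 + 0.3276 + 0.105 = 2.426
R0 > 1, so the population is growing.

growing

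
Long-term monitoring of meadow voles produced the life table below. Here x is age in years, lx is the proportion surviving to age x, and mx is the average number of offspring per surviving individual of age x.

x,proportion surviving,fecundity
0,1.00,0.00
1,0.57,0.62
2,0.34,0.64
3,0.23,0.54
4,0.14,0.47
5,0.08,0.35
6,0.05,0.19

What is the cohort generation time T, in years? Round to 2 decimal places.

2.03

lx·mx: 0, 0.3534, 0.2176, 0.1242, 0.0658, 0.028, 0.0095 → R0 = 0.7985
x·lx·mx: 0, 0.3534, 0.4352, 0.3726, 0.2632, 0.14, 0.057 → Σ = 1.6214
T = 1.6214 / 0.7985 = 2.030557… → 2.03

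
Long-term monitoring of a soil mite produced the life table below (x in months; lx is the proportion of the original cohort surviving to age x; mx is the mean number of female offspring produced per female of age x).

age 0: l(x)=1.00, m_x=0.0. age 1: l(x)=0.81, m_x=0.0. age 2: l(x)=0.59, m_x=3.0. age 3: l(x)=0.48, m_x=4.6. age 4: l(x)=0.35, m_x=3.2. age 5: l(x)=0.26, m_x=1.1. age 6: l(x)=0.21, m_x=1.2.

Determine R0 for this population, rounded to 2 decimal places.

lx·mx by age: 0, 0, 1.77, 2.208, 1.12, 0.286, 0.252
R0 = Σ lx·mx = 5.636 → 5.64

5.64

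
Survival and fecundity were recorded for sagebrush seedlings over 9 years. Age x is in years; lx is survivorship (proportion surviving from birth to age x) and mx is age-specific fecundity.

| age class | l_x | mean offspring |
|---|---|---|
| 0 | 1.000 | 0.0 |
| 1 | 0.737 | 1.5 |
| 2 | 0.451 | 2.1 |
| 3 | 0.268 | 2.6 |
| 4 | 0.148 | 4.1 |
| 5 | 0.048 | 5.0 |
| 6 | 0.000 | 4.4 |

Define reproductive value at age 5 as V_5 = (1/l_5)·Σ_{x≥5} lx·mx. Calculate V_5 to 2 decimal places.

5.00

lx·mx for x ≥ 5: 0.24, 0 → sum = 0.24
V_5 = 0.24 / l_5 = 0.24 / 0.048 = 5 → 5.00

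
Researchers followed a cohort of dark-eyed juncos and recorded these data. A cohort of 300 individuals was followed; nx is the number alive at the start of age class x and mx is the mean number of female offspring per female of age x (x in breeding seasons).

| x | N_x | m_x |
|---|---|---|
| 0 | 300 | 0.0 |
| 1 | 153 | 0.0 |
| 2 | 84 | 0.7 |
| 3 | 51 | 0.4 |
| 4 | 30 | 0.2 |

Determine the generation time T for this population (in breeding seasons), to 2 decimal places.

lx = nx/n0 = nx/300: 1, 0.51, 0.28, 0.17, 0.1
lx·mx: 0, 0, 0.196, 0.068, 0.02 → R0 = 0.284
x·lx·mx: 0, 0, 0.392, 0.204, 0.08 → Σ = 0.676
T = 0.676 / 0.284 = 2.380282… → 2.38

2.38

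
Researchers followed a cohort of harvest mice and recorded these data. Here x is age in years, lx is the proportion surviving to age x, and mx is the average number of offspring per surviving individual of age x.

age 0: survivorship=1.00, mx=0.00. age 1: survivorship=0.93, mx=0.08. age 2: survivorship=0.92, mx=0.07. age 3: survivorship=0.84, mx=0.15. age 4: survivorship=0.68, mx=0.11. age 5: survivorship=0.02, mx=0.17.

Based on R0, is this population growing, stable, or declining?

declining

R0 = Σ lx·mx = 0 + 0.0744 + 0.0644 + 0.126 + 0.0748 + 0.0034 = 0.343
R0 < 1, so the population is declining.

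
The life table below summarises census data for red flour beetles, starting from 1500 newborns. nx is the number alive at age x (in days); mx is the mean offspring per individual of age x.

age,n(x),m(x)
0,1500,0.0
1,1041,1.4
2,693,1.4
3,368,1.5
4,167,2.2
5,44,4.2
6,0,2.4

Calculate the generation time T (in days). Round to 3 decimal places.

2.109

lx = nx/n0 = nx/1500: 1, 0.694, 0.462, 0.24533…, 0.11133…, 0.02933…, 0
lx·mx: 0, 0.9716, 0.6468, 0.368…, 0.244933…, 0.1232…, 0 → R0 = 2.354533…
x·lx·mx: 0, 0.9716, 1.2936, 1.104…, 0.979733…, 0.616…, 0 → Σ = 4.964933…
T = 4.964933… / 2.354533… = 2.10867… → 2.109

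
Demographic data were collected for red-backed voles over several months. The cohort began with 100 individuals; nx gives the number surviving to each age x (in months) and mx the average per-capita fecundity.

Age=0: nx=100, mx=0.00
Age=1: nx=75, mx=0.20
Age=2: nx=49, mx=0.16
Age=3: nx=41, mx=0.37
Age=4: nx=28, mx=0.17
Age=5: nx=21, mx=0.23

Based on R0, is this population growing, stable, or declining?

lx = nx/n0 = nx/100: 1, 0.75, 0.49, 0.41, 0.28, 0.21
R0 = Σ lx·mx = 0 + 0.15 + 0.0784 + 0.1517 + 0.0476 + 0.0483 = 0.476
R0 < 1, so the population is declining.

declining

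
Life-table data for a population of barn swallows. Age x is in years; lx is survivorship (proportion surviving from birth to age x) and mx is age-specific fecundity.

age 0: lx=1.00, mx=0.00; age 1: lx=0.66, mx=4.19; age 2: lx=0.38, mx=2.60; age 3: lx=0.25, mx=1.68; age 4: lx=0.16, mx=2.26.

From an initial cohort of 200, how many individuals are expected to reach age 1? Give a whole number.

Expected survivors = N0 · l_1 = 200 × 0.66 = 132 → 132

132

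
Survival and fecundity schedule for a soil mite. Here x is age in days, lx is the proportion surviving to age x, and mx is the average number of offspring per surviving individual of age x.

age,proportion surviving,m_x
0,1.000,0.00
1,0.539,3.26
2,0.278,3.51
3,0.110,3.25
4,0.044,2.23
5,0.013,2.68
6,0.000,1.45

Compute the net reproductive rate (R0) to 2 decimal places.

lx·mx by age: 0, 1.75714, 0.97578, 0.3575, 0.09812, 0.03484, 0
R0 = Σ lx·mx = 3.22338 → 3.22

3.22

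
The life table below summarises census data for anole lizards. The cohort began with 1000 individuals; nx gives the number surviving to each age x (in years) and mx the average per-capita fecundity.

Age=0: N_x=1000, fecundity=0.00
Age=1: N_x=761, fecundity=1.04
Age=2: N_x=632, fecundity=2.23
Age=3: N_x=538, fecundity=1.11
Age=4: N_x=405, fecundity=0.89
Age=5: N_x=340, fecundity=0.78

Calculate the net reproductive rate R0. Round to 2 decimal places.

3.42

lx = nx/n0 = nx/1000: 1, 0.761, 0.632, 0.538, 0.405, 0.34
lx·mx by age: 0, 0.79144, 1.40936, 0.59718, 0.36045, 0.2652
R0 = Σ lx·mx = 3.42363 → 3.42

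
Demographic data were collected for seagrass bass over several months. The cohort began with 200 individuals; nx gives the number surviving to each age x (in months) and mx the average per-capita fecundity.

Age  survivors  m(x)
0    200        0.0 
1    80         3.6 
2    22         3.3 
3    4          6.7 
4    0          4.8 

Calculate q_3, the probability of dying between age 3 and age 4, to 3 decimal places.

lx = nx/n0 = nx/200: 1, 0.4, 0.11, 0.02, 0
q_3 = (l_3 − l_4) / l_3 = (0.02 − 0) / 0.02
     = 0.02 / 0.02 = 1 → 1.000

1.000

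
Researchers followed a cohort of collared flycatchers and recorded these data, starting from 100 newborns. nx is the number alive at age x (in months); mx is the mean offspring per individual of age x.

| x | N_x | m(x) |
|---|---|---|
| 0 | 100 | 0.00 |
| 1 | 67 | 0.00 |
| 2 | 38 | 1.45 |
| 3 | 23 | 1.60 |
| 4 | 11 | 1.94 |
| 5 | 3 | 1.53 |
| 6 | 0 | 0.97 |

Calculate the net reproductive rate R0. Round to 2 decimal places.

1.18

lx = nx/n0 = nx/100: 1, 0.67, 0.38, 0.23, 0.11, 0.03, 0
lx·mx by age: 0, 0, 0.551, 0.368, 0.2134, 0.0459, 0
R0 = Σ lx·mx = 1.1783 → 1.18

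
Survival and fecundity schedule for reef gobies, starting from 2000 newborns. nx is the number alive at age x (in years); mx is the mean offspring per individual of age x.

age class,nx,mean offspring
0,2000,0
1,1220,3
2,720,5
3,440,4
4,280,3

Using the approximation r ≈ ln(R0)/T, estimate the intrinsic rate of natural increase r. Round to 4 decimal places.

0.8067

lx = nx/n0 = nx/2000: 1, 0.61, 0.36, 0.22, 0.14
R0 = Σ lx·mx = 0 + 1.83 + 1.8 + 0.88 + 0.42 = 4.93
Σ x·lx·mx = 9.75; T = 9.75/4.93 = 1.97769…
r ≈ ln(R0)/T = ln(4.93)/1.97769… = 0.806669… → 0.8067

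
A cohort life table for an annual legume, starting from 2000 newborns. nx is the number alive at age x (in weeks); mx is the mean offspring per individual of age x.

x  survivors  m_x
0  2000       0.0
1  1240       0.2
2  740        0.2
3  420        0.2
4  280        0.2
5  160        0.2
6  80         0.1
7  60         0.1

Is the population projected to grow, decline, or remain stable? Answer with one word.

lx = nx/n0 = nx/2000: 1, 0.62, 0.37, 0.21, 0.14, 0.08, 0.04, 0.03
R0 = Σ lx·mx = 0 + 0.124 + 0.074 + 0.042 + 0.028 + 0.016 + 0.004 + 0.003 = 0.291
R0 < 1, so the population is declining.

declining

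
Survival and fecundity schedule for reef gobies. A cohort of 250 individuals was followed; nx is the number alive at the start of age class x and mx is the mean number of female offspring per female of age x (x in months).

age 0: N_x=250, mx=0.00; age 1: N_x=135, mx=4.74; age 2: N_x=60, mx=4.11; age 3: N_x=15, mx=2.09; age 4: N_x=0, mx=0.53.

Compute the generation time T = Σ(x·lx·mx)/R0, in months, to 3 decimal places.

lx = nx/n0 = nx/250: 1, 0.54, 0.24, 0.06, 0
lx·mx: 0, 2.5596, 0.9864, 0.1254, 0 → R0 = 3.6714
x·lx·mx: 0, 2.5596, 1.9728, 0.3762, 0 → Σ = 4.9086
T = 4.9086 / 3.6714 = 1.336983… → 1.337

1.337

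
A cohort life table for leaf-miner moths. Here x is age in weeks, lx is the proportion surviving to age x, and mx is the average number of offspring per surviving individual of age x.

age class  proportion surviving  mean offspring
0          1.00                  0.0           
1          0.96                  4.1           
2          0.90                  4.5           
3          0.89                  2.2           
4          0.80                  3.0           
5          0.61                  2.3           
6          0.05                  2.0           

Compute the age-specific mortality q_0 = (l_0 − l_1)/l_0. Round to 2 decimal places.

0.04

q_0 = (l_0 − l_1) / l_0 = (1 − 0.96) / 1
     = 0.04 / 1 = 0.04 → 0.04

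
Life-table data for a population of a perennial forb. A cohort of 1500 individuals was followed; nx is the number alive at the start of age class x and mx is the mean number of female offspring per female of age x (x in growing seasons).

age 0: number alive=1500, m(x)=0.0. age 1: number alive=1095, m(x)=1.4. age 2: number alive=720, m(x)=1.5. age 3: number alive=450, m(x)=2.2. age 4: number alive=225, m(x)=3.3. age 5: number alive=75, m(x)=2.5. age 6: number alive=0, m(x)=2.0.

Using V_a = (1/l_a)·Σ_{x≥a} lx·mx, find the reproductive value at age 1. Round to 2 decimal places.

4.14

lx = nx/n0 = nx/1500: 1, 0.73, 0.48, 0.3, 0.15, 0.05, 0
lx·mx for x ≥ 1: 1.022, 0.72, 0.66, 0.495, 0.125, 0 → sum = 3.022
V_1 = 3.022 / l_1 = 3.022 / 0.73 = 4.139726… → 4.14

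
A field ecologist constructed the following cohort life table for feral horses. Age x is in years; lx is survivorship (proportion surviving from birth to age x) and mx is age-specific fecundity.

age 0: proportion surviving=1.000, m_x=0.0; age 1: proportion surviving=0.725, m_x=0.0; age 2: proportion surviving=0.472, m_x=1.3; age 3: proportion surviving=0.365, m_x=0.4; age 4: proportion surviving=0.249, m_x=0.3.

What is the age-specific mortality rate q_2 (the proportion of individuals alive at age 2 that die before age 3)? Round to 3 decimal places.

q_2 = (l_2 − l_3) / l_2 = (0.472 − 0.365) / 0.472
     = 0.107 / 0.472 = 0.226695… → 0.227

0.227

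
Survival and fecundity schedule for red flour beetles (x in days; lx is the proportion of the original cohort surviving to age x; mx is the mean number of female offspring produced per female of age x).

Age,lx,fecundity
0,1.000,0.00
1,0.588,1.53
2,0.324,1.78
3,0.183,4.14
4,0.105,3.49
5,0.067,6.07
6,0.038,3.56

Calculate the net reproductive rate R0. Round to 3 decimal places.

3.142

lx·mx by age: 0, 0.89964, 0.57672, 0.75762, 0.36645, 0.40669, 0.13528
R0 = Σ lx·mx = 3.1424 → 3.142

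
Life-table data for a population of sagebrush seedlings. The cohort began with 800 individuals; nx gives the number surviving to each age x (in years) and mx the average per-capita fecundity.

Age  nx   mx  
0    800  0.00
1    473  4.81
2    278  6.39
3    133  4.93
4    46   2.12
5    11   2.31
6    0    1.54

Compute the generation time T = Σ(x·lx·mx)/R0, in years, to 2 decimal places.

lx = nx/n0 = nx/800: 1, 0.59125, 0.3475, 0.16625, 0.0575, 0.01375, 0
lx·mx: 0, 2.843913…, 2.220525, 0.819613…, 0.1219, 0.031763…, 0 → R0 = 6.037713…
x·lx·mx: 0, 2.843913…, 4.44105, 2.458838…, 0.4876, 0.158813…, 0 → Σ = 10.390213…
T = 10.390213… / 6.037713… = 1.720886… → 1.72

1.72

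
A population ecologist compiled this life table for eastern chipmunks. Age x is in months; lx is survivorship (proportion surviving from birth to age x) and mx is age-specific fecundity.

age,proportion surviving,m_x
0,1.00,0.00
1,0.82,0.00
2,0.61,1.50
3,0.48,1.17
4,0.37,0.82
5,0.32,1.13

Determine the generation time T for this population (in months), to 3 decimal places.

lx·mx: 0, 0, 0.915, 0.5616, 0.3034, 0.3616 → R0 = 2.1416
x·lx·mx: 0, 0, 1.83, 1.6848, 1.2136, 1.808 → Σ = 6.5364
T = 6.5364 / 2.1416 = 3.052111… → 3.052

3.052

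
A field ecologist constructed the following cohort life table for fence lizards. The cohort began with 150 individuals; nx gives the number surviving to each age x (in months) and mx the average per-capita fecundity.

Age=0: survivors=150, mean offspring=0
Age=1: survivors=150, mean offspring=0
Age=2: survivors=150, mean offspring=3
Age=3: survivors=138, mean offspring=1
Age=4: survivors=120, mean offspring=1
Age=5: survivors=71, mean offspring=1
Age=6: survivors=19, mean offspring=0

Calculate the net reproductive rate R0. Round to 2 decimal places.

5.19

lx = nx/n0 = nx/150: 1, 1, 1, 0.92, 0.8, 0.47333…, 0.12667…
lx·mx by age: 0, 0, 3, 0.92, 0.8, 0.473333…, 0
R0 = Σ lx·mx = 5.193333… → 5.19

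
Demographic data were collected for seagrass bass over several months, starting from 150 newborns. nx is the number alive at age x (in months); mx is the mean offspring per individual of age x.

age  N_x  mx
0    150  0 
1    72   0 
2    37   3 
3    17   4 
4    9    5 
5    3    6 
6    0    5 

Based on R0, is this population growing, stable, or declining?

growing

lx = nx/n0 = nx/150: 1, 0.48, 0.24667…, 0.11333…, 0.06, 0.02, 0
R0 = Σ lx·mx = 0 + 0 + 0.74… + 0.453333… + 0.3 + 0.12 + 0 = 1.613333…
R0 > 1, so the population is growing.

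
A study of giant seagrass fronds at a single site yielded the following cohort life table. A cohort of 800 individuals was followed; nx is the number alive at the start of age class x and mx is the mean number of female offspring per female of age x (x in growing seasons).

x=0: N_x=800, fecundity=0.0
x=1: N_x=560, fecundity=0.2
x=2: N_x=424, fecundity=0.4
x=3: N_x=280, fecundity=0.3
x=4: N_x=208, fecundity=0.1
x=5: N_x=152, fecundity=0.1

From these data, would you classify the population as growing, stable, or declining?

lx = nx/n0 = nx/800: 1, 0.7, 0.53, 0.35, 0.26, 0.19
R0 = Σ lx·mx = 0 + 0.14 + 0.212 + 0.105 + 0.026 + 0.019 = 0.502
R0 < 1, so the population is declining.

declining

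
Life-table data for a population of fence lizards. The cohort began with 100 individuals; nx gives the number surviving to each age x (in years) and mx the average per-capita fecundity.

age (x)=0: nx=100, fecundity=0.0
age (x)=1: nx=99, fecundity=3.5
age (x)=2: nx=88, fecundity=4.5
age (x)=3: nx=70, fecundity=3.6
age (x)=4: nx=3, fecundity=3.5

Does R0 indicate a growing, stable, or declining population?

lx = nx/n0 = nx/100: 1, 0.99, 0.88, 0.7, 0.03
R0 = Σ lx·mx = 0 + 3.465 + 3.96 + 2.52 + 0.105 = 10.05
R0 > 1, so the population is growing.

growing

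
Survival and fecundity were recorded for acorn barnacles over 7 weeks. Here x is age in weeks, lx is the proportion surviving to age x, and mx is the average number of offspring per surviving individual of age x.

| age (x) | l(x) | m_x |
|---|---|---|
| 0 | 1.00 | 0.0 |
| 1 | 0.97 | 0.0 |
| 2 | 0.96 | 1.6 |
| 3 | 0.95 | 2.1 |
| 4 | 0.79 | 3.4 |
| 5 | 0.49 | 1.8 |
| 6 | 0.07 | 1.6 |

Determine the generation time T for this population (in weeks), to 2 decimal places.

3.45

lx·mx: 0, 0, 1.536, 1.995, 2.686, 0.882, 0.112 → R0 = 7.211
x·lx·mx: 0, 0, 3.072, 5.985, 10.744, 4.41, 0.672 → Σ = 24.883
T = 24.883 / 7.211 = 3.4507… → 3.45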